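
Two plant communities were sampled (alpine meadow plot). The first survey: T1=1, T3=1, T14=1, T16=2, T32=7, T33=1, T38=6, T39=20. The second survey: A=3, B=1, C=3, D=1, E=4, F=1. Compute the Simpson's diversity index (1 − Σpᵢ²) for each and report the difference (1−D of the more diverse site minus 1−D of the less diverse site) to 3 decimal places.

0.105

The first survey: N=39, proportions 0.025641, 0.025641, 0.025641, 0.051282, 0.179487, 0.025641, 0.153846, 0.512821, giving 1−D = 0.675871 (working shown to 6 dp, full precision carried).
The second survey: N=13, proportions 0.230769, 0.076923, 0.230769, 0.076923, 0.307692, 0.076923, giving 1−D = 0.781065.
Difference = |0.675871 − 0.781065| = 0.105194, i.e. 0.105 to 3 decimal places.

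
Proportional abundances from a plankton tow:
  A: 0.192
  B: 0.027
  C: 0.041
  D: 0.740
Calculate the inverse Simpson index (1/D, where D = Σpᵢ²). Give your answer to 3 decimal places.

D = 0.192² + 0.027² + 0.041² + 0.74² = 0.036864 + 0.000729 + 0.001681 + 0.547600 = 0.586874 (working shown to 6 dp, full precision carried).
So 1/D = 1.70394, i.e. 1.704 to 3 decimal places.

1.704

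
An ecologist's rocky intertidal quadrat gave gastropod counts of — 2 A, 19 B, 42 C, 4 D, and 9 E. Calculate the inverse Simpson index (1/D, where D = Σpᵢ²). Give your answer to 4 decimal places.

2.5948

Total N = 2+19+42+4+9 = 76, so the proportions are 0.0263158, 0.25, 0.5526316, 0.0526316, 0.1184211 (working shown to 7 dp, full precision carried).
D = 0.0263158² + 0.25² + 0.5526316² + 0.0526316² + 0.1184211² = 0.0006925 + 0.0625000 + 0.3054017 + 0.0027701 + 0.0140235 = 0.3853878.
So 1/D = 2.594789, i.e. 2.5948 to 4 decimal places.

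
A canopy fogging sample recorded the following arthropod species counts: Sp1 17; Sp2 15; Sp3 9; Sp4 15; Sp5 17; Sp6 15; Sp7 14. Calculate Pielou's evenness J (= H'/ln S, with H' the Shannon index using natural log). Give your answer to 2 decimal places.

Total N = 17+15+9+15+17+15+14 = 102, so the proportions are 0.1667, 0.1471, 0.0882, 0.1471, 0.1667, 0.1471, 0.1373 (working shown to 4 dp, full precision carried).
H' = −Σ pᵢ ln pᵢ = −((-0.2986) + (-0.2819) + (-0.2142) + (-0.2819) + (-0.2986) + (-0.2819) + (-0.2726)) = 1.9297.
With S = 7 species, ln S = 1.9459, so J = 1.9297/1.9459 = 0.9917, i.e. 0.99 to 2 decimal places.

0.99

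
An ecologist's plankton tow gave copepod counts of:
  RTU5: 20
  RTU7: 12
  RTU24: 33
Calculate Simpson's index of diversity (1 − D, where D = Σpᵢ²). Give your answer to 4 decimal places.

0.6135

Total N = 20+12+33 = 65, so the proportions are 0.307692, 0.184615, 0.507692 (working shown to 6 dp, full precision carried).
D = 0.307692² + 0.184615² + 0.507692² = 0.094675 + 0.034083 + 0.257751 = 0.386509.
So 1 − D = 0.613491, i.e. 0.6135 to 4 decimal places.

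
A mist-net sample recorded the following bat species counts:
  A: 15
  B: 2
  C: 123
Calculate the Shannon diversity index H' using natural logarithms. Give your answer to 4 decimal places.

0.4137

Total N = 15+2+123 = 140, so the proportions are 0.107143, 0.014286, 0.878571 (working shown to 6 dp, full precision carried).
Each pᵢ ln pᵢ term: 0.107143×(-2.233592)=-0.239313, 0.014286×(-4.248495)=-0.060693, 0.878571×(-0.129458)=-0.113738.
Sum = -0.413744, so H' = 0.4137.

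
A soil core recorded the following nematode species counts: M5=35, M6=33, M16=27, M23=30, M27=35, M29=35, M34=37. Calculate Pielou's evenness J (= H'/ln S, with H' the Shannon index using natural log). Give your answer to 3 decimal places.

Total N = 35+33+27+30+35+35+37 = 232, so the proportions are 0.15086, 0.14224, 0.11638, 0.12931, 0.15086, 0.15086, 0.15948 (working shown to 5 dp, full precision carried).
H' = −Σ pᵢ ln pᵢ = −((-0.28534) + (-0.27740) + (-0.25032) + (-0.26451) + (-0.28534) + (-0.28534) + (-0.29278)) = 1.94103.
With S = 7 species, ln S = 1.94591, so J = 1.94103/1.94591 = 0.99749, i.e. 0.997 to 3 decimal places.

0.997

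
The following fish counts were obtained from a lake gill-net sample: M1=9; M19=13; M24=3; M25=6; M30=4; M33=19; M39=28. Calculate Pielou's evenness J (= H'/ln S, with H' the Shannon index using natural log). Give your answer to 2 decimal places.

0.87

Total N = 9+13+3+6+4+19+28 = 82, so the proportions are 0.1098, 0.1585, 0.0366, 0.0732, 0.0488, 0.2317, 0.3415 (working shown to 4 dp, full precision carried).
H' = −Σ pᵢ ln pᵢ = −((-0.2425) + (-0.2920) + (-0.1210) + (-0.1913) + (-0.1473) + (-0.3388) + (-0.3669)) = 1.6999.
With S = 7 species, ln S = 1.9459, so J = 1.6999/1.9459 = 0.8736, i.e. 0.87 to 2 decimal places.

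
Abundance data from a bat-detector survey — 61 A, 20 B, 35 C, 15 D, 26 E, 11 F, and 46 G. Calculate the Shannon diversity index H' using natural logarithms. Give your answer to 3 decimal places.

Total N = 61+20+35+15+26+11+46 = 214, so the proportions are 0.28505, 0.09346, 0.16355, 0.07009, 0.1215, 0.0514, 0.21495 (working shown to 5 dp, full precision carried).
Each pᵢ ln pᵢ term: 0.28505×(-1.25510)=-0.35776, 0.09346×(-2.37024)=-0.22152, 0.16355×(-1.81063)=-0.29613, 0.07009×(-2.65793)=-0.18630, 0.1215×(-2.10788)=-0.25610, 0.0514×(-2.96808)=-0.15256, 0.21495×(-1.53733)=-0.33046.
Sum = -1.80083, so H' = 1.801.

1.801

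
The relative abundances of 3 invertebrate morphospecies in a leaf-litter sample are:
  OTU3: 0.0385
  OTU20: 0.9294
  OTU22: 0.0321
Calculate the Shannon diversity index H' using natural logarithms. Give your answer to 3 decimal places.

0.304

Each pᵢ ln pᵢ term (working shown to 5 dp, full precision carried): 0.0385×(-3.25710)=-0.12540, 0.9294×(-0.07322)=-0.06805, 0.0321×(-3.43890)=-0.11039.
Sum = -0.30383, so H' = 0.304.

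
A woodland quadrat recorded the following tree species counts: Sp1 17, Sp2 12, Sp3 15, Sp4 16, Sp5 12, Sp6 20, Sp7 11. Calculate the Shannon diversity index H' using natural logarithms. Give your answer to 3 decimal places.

Total N = 17+12+15+16+12+20+11 = 103, so the proportions are 0.16505, 0.1165, 0.14563, 0.15534, 0.1165, 0.19417, 0.1068 (working shown to 5 dp, full precision carried).
Each pᵢ ln pᵢ term: 0.16505×(-1.80152)=-0.29734, 0.1165×(-2.14982)=-0.25046, 0.14563×(-1.92668)=-0.28058, 0.15534×(-1.86214)=-0.28926, 0.1165×(-2.14982)=-0.25046, 0.19417×(-1.63900)=-0.31825, 0.1068×(-2.23683)=-0.23889.
Sum = -1.92525, so H' = 1.925.

1.925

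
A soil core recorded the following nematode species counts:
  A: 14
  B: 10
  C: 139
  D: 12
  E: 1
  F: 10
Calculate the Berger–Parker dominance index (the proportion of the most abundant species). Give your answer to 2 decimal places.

Total N = 14+10+139+12+1+10 = 186, so the proportions are 0.0753, 0.0538, 0.7473, 0.0645, 0.0054, 0.0538 (working shown to 4 dp, full precision carried).
The largest proportion is 0.7473, i.e. d = 0.75 to 2 decimal places.

0.75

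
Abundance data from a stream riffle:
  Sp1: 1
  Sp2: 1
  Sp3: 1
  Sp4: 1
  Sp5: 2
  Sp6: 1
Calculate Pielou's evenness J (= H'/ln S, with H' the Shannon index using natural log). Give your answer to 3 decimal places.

0.976

Total N = 1+1+1+1+2+1 = 7, so the proportions are 0.14286, 0.14286, 0.14286, 0.14286, 0.28571, 0.14286 (working shown to 5 dp, full precision carried).
H' = −Σ pᵢ ln pᵢ = −((-0.27799) + (-0.27799) + (-0.27799) + (-0.27799) + (-0.35793) + (-0.27799)) = 1.74787.
With S = 6 species, ln S = 1.79176, so J = 1.74787/1.79176 = 0.97550, i.e. 0.976 to 3 decimal places.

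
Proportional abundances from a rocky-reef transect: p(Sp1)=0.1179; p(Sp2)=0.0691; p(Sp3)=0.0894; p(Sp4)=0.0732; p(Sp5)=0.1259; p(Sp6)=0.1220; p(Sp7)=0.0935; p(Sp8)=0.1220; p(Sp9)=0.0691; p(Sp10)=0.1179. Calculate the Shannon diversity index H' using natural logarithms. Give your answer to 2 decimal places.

Each pᵢ ln pᵢ term (working shown to 4 dp, full precision carried): 0.1179×(-2.1379)=-0.2521, 0.0691×(-2.6722)=-0.1846, 0.0894×(-2.4146)=-0.2159, 0.0732×(-2.6146)=-0.1914, 0.1259×(-2.0723)=-0.2609, 0.122×(-2.1037)=-0.2567, 0.0935×(-2.3698)=-0.2216, 0.122×(-2.1037)=-0.2567, 0.0691×(-2.6722)=-0.1846, 0.1179×(-2.1379)=-0.2521.
Sum = -2.2765, so H' = 2.28.

2.28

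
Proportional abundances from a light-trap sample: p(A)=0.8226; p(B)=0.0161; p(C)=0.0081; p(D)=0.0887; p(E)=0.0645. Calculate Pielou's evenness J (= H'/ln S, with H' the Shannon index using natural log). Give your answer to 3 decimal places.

H' = −Σ pᵢ ln pᵢ = −((-0.16064) + (-0.06648) + (-0.03901) + (-0.21488) + (-0.17680)) = 0.65780 (working shown to 5 dp, full precision carried).
With S = 5 species, ln S = 1.60944, so J = 0.65780/1.60944 = 0.40872, i.e. 0.409 to 3 decimal places.

0.409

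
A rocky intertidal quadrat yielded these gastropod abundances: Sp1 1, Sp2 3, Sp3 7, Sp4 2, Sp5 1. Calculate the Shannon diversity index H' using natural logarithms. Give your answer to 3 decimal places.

Total N = 1+3+7+2+1 = 14, so the proportions are 0.07143, 0.21429, 0.5, 0.14286, 0.07143 (working shown to 5 dp, full precision carried).
Each pᵢ ln pᵢ term: 0.07143×(-2.63906)=-0.18850, 0.21429×(-1.54045)=-0.33010, 0.5×(-0.69315)=-0.34657, 0.14286×(-1.94591)=-0.27799, 0.07143×(-2.63906)=-0.18850.
Sum = -1.33166, so H' = 1.332.

1.332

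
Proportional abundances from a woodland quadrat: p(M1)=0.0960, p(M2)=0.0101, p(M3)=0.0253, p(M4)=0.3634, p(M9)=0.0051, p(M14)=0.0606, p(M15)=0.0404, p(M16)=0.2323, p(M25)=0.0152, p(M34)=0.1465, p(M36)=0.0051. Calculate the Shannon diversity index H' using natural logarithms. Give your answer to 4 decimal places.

1.7697

Each pᵢ ln pᵢ term (working shown to 6 dp, full precision carried): 0.096×(-2.343407)=-0.224967, 0.0101×(-4.595220)=-0.046412, 0.0253×(-3.676951)=-0.093027, 0.3634×(-1.012251)=-0.367852, 0.0051×(-5.278515)=-0.026920, 0.0606×(-2.803460)=-0.169890, 0.0404×(-3.208925)=-0.129641, 0.2323×(-1.459726)=-0.339094, 0.0152×(-4.186460)=-0.063634, 0.1465×(-1.920730)=-0.281387, 0.0051×(-5.278515)=-0.026920.
Sum = -1.769744, so H' = 1.7697.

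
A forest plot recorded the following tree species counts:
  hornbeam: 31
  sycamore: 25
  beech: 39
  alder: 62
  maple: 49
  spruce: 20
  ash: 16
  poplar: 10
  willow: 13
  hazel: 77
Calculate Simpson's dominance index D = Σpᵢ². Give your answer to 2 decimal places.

Total N = 31+25+39+62+49+20+16+10+13+77 = 342, so the proportions are 0.0906, 0.0731, 0.114, 0.1813, 0.1433, 0.0585, 0.0468, 0.0292, 0.038, 0.2251 (working shown to 4 dp, full precision carried).
D = 0.0906² + 0.0731² + 0.114² + 0.1813² + 0.1433² + 0.0585² + 0.0468² + 0.0292² + 0.038² + 0.2251² = 0.0082 + 0.0053 + 0.0130 + 0.0329 + 0.0205 + 0.0034 + 0.0022 + 0.0009 + 0.0014 + 0.0507 = 0.1386.
To 2 decimal places, D = 0.14.

0.14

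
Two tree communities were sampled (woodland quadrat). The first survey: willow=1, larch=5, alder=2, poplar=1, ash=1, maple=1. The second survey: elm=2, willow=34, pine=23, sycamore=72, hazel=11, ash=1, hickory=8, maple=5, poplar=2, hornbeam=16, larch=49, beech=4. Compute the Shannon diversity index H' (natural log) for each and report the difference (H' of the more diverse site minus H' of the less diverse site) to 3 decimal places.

The first survey: N=11, proportions 0.09091, 0.45455, 0.18182, 0.09091, 0.09091, 0.09091, giving H' = 1.54031 (working shown to 5 dp, full precision carried).
The second survey: N=227, proportions 0.00881, 0.14978, 0.10132, 0.31718, 0.04846, 0.00441, 0.03524, 0.02203, 0.00881, 0.07048, 0.21586, 0.01762, giving H' = 1.92552.
Difference = |1.54031 − 1.92552| = 0.38521, i.e. 0.385 to 3 decimal places.

0.385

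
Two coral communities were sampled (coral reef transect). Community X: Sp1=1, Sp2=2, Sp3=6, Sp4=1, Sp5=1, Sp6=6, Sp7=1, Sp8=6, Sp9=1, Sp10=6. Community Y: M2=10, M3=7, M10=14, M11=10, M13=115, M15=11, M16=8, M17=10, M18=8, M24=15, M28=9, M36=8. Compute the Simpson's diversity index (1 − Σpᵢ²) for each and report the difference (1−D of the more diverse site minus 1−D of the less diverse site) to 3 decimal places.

0.125

Community X: N=31, proportions 0.03226, 0.06452, 0.19355, 0.03226, 0.03226, 0.19355, 0.03226, 0.19355, 0.03226, 0.19355, giving 1−D = 0.84079 (working shown to 5 dp, full precision carried).
Community Y: N=225, proportions 0.04444, 0.03111, 0.06222, 0.04444, 0.51111, 0.04889, 0.03556, 0.04444, 0.03556, 0.06667, 0.04, 0.03556, giving 1−D = 0.71577.
Difference = |0.84079 − 0.71577| = 0.12502, i.e. 0.125 to 3 decimal places.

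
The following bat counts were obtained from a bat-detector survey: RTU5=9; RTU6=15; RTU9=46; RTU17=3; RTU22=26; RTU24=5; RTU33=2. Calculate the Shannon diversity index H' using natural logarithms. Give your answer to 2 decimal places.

1.51

Total N = 9+15+46+3+26+5+2 = 106, so the proportions are 0.0849, 0.1415, 0.434, 0.0283, 0.2453, 0.0472, 0.0189 (working shown to 4 dp, full precision carried).
Each pᵢ ln pᵢ term: 0.0849×(-2.4662)=-0.2094, 0.1415×(-1.9554)=-0.2767, 0.434×(-0.8348)=-0.3623, 0.0283×(-3.5648)=-0.1009, 0.2453×(-1.4053)=-0.3447, 0.0472×(-3.0540)=-0.1441, 0.0189×(-3.9703)=-0.0749.
Sum = -1.5129, so H' = 1.51.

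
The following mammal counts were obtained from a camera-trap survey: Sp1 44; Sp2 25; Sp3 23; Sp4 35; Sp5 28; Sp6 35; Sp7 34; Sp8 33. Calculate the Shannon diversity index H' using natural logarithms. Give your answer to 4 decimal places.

2.0606

Total N = 44+25+23+35+28+35+34+33 = 257, so the proportions are 0.171206, 0.097276, 0.089494, 0.136187, 0.108949, 0.136187, 0.132296, 0.128405 (working shown to 6 dp, full precision carried).
Each pᵢ ln pᵢ term: 0.171206×(-1.764886)=-0.302160, 0.097276×(-2.330200)=-0.226673, 0.089494×(-2.413582)=-0.216001, 0.136187×(-1.993728)=-0.271519, 0.108949×(-2.216872)=-0.241527, 0.136187×(-1.993728)=-0.271519, 0.132296×(-2.022716)=-0.267597, 0.128405×(-2.052569)=-0.263559.
Sum = -2.060556, so H' = 2.0606.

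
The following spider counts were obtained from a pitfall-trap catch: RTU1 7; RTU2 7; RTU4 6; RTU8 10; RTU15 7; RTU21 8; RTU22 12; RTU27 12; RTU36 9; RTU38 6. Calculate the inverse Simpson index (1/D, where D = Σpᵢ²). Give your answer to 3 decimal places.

Total N = 7+7+6+10+7+8+12+12+9+6 = 84, so the proportions are 0.0833333, 0.0833333, 0.0714286, 0.1190476, 0.0833333, 0.0952381, 0.1428571, 0.1428571, 0.1071429, 0.0714286 (working shown to 7 dp, full precision carried).
D = 0.0833333² + 0.0833333² + 0.0714286² + 0.1190476² + 0.0833333² + 0.0952381² + 0.1428571² + 0.1428571² + 0.1071429² + 0.0714286² = 0.0069444 + 0.0069444 + 0.0051020 + 0.0141723 + 0.0069444 + 0.0090703 + 0.0204082 + 0.0204082 + 0.0114796 + 0.0051020 = 0.1065760.
So 1/D = 9.38298, i.e. 9.383 to 3 decimal places.

9.383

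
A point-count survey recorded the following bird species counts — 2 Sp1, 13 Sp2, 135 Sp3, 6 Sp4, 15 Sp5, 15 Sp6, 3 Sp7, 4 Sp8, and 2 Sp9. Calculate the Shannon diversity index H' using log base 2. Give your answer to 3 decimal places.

1.695

Total N = 2+13+135+6+15+15+3+4+2 = 195, so the proportions are 0.01026, 0.06667, 0.69231, 0.03077, 0.07692, 0.07692, 0.01538, 0.02051, 0.01026 (working shown to 5 dp, full precision carried).
Each pᵢ log₂ pᵢ term: 0.01026×(-6.60733)=-0.06777, 0.06667×(-3.90689)=-0.26046, 0.69231×(-0.53051)=-0.36728, 0.03077×(-5.02237)=-0.15453, 0.07692×(-3.70044)=-0.28465, 0.07692×(-3.70044)=-0.28465, 0.01538×(-6.02237)=-0.09265, 0.02051×(-5.60733)=-0.11502, 0.01026×(-6.60733)=-0.06777.
Sum = -1.69478, so H' = 1.695.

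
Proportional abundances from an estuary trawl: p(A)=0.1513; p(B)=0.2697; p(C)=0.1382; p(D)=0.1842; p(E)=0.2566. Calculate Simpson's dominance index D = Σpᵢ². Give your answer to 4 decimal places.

0.2145

D = 0.1513² + 0.2697² + 0.1382² + 0.1842² + 0.2566² = 0.022892 + 0.072738 + 0.019099 + 0.033930 + 0.065844 = 0.214502 (working shown to 6 dp, full precision carried).
To 4 decimal places, D = 0.2145.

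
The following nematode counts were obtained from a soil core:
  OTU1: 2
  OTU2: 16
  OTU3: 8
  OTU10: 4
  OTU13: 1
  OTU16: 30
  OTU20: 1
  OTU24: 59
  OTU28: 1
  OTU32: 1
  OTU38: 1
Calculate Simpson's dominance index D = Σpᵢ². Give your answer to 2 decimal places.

Total N = 2+16+8+4+1+30+1+59+1+1+1 = 124, so the proportions are 0.0161, 0.129, 0.0645, 0.0323, 0.0081, 0.2419, 0.0081, 0.4758, 0.0081, 0.0081, 0.0081 (working shown to 4 dp, full precision carried).
D = 0.0161² + 0.129² + 0.0645² + 0.0323² + 0.0081² + 0.2419² + 0.0081² + 0.4758² + 0.0081² + 0.0081² + 0.0081² = 0.0003 + 0.0166 + 0.0042 + 0.0010 + 0.0001 + 0.0585 + 0.0001 + 0.2264 + 0.0001 + 0.0001 + 0.0001 = 0.3074.
To 2 decimal places, D = 0.31.

0.31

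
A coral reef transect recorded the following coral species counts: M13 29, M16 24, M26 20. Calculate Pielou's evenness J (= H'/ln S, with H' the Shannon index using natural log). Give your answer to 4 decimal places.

0.9896

Total N = 29+24+20 = 73, so the proportions are 0.39726, 0.328767, 0.273973 (working shown to 6 dp, full precision carried).
H' = −Σ pᵢ ln pᵢ = −((-0.366736) + (-0.365722) + (-0.354720)) = 1.087178.
With S = 3 species, ln S = 1.098612, so J = 1.087178/1.098612 = 0.989592, i.e. 0.9896 to 4 decimal places.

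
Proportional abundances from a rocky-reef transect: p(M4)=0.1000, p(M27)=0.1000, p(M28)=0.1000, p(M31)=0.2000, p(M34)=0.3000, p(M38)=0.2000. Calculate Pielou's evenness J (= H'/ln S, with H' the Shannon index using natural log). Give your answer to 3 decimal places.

0.946

H' = −Σ pᵢ ln pᵢ = −((-0.23026) + (-0.23026) + (-0.23026) + (-0.32189) + (-0.36119) + (-0.32189)) = 1.69574 (working shown to 5 dp, full precision carried).
With S = 6 species, ln S = 1.79176, so J = 1.69574/1.79176 = 0.94641, i.e. 0.946 to 3 decimal places.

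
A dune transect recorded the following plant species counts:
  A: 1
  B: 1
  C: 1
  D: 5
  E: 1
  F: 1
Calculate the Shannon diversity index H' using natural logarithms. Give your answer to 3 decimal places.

1.498

Total N = 1+1+1+5+1+1 = 10, so the proportions are 0.1, 0.1, 0.1, 0.5, 0.1, 0.1 (working shown to 5 dp, full precision carried).
Each pᵢ ln pᵢ term: 0.1×(-2.30259)=-0.23026, 0.1×(-2.30259)=-0.23026, 0.1×(-2.30259)=-0.23026, 0.5×(-0.69315)=-0.34657, 0.1×(-2.30259)=-0.23026, 0.1×(-2.30259)=-0.23026.
Sum = -1.49787, so H' = 1.498.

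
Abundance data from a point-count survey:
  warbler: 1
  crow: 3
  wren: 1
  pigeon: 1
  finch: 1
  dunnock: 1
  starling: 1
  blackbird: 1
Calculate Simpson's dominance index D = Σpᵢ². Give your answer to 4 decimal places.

Total N = 1+3+1+1+1+1+1+1 = 10, so the proportions are 0.1, 0.3, 0.1, 0.1, 0.1, 0.1, 0.1, 0.1 (working shown to 6 dp, full precision carried).
D = 0.1² + 0.3² + 0.1² + 0.1² + 0.1² + 0.1² + 0.1² + 0.1² = 0.010000 + 0.090000 + 0.010000 + 0.010000 + 0.010000 + 0.010000 + 0.010000 + 0.010000 = 0.160000.
To 4 decimal places, D = 0.1600.

0.1600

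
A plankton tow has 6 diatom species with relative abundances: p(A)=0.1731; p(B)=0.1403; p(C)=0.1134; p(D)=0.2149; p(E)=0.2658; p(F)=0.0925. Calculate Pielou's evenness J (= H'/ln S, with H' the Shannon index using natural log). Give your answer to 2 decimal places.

H' = −Σ pᵢ ln pᵢ = −((-0.3036) + (-0.2755) + (-0.2469) + (-0.3304) + (-0.3522) + (-0.2202)) = 1.7288 (working shown to 4 dp, full precision carried).
With S = 6 species, ln S = 1.7918, so J = 1.7288/1.7918 = 0.9649, i.e. 0.96 to 2 decimal places.

0.96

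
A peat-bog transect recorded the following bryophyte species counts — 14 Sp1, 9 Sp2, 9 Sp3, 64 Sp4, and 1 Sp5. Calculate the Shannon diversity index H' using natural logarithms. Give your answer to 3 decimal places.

Total N = 14+9+9+64+1 = 97, so the proportions are 0.14433, 0.09278, 0.09278, 0.65979, 0.01031 (working shown to 5 dp, full precision carried).
Each pᵢ ln pᵢ term: 0.14433×(-1.93565)=-0.27937, 0.09278×(-2.37749)=-0.22059, 0.09278×(-2.37749)=-0.22059, 0.65979×(-0.41583)=-0.27436, 0.01031×(-4.57471)=-0.04716.
Sum = -1.04208, so H' = 1.042.

1.042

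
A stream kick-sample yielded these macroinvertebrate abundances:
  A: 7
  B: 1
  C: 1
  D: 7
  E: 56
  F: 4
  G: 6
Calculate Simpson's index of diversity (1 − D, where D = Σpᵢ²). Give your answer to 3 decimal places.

0.511

Total N = 7+1+1+7+56+4+6 = 82, so the proportions are 0.08537, 0.0122, 0.0122, 0.08537, 0.68293, 0.04878, 0.07317 (working shown to 5 dp, full precision carried).
D = 0.08537² + 0.0122² + 0.0122² + 0.08537² + 0.68293² + 0.04878² + 0.07317² = 0.00729 + 0.00015 + 0.00015 + 0.00729 + 0.46639 + 0.00238 + 0.00535 = 0.48899.
So 1 − D = 0.51101, i.e. 0.511 to 3 decimal places.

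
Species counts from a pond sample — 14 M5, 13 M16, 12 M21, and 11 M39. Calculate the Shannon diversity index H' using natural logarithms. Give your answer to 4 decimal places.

Total N = 14+13+12+11 = 50, so the proportions are 0.28, 0.26, 0.24, 0.22 (working shown to 6 dp, full precision carried).
Each pᵢ ln pᵢ term: 0.28×(-1.272966)=-0.356430, 0.26×(-1.347074)=-0.350239, 0.24×(-1.427116)=-0.342508, 0.22×(-1.514128)=-0.333108.
Sum = -1.382286, so H' = 1.3823.

1.3823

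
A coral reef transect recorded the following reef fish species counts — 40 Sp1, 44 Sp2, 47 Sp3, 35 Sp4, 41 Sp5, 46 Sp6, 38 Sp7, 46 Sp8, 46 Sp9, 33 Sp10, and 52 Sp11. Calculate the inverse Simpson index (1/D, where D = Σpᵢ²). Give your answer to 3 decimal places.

10.823

Total N = 40+44+47+35+41+46+38+46+46+33+52 = 468, so the proportions are 0.08547009, 0.09401709, 0.10042735, 0.07478632, 0.08760684, 0.0982906, 0.08119658, 0.0982906, 0.0982906, 0.07051282, 0.11111111 (working shown to 8 dp, full precision carried).
D = 0.08547009² + 0.09401709² + 0.10042735² + 0.07478632² + 0.08760684² + 0.0982906² + 0.08119658² + 0.0982906² + 0.0982906² + 0.07051282² + 0.11111111² = 0.00730514 + 0.00883921 + 0.01008565 + 0.00559299 + 0.00767496 + 0.00966104 + 0.00659288 + 0.00966104 + 0.00966104 + 0.00497206 + 0.01234568 = 0.09239170.
So 1/D = 10.82348, i.e. 10.823 to 3 decimal places.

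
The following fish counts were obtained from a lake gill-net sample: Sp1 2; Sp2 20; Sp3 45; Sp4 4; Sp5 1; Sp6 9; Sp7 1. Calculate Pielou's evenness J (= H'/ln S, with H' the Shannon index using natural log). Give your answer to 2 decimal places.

Total N = 2+20+45+4+1+9+1 = 82, so the proportions are 0.0244, 0.2439, 0.5488, 0.0488, 0.0122, 0.1098, 0.0122 (working shown to 4 dp, full precision carried).
H' = −Σ pᵢ ln pᵢ = −((-0.0906) + (-0.3441) + (-0.3293) + (-0.1473) + (-0.0537) + (-0.2425) + (-0.0537)) = 1.2613.
With S = 7 species, ln S = 1.9459, so J = 1.2613/1.9459 = 0.6482, i.e. 0.65 to 2 decimal places.

0.65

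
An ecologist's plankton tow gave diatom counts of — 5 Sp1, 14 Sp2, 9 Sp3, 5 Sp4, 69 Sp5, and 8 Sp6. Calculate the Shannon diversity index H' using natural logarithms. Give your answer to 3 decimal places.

1.231

Total N = 5+14+9+5+69+8 = 110, so the proportions are 0.04545, 0.12727, 0.08182, 0.04545, 0.62727, 0.07273 (working shown to 5 dp, full precision carried).
Each pᵢ ln pᵢ term: 0.04545×(-3.09104)=-0.14050, 0.12727×(-2.06142)=-0.26236, 0.08182×(-2.50326)=-0.20481, 0.04545×(-3.09104)=-0.14050, 0.62727×(-0.46637)=-0.29254, 0.07273×(-2.62104)=-0.19062.
Sum = -1.23134, so H' = 1.231.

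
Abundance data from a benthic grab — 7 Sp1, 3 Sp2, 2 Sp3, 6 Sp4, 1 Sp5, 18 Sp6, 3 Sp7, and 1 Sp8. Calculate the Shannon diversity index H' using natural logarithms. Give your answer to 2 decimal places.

1.66

Total N = 7+3+2+6+1+18+3+1 = 41, so the proportions are 0.1707, 0.0732, 0.0488, 0.1463, 0.0244, 0.439, 0.0732, 0.0244 (working shown to 4 dp, full precision carried).
Each pᵢ ln pᵢ term: 0.1707×(-1.7677)=-0.3018, 0.0732×(-2.6150)=-0.1913, 0.0488×(-3.0204)=-0.1473, 0.1463×(-1.9218)=-0.2812, 0.0244×(-3.7136)=-0.0906, 0.439×(-0.8232)=-0.3614, 0.0732×(-2.6150)=-0.1913, 0.0244×(-3.7136)=-0.0906.
Sum = -1.6556, so H' = 1.66.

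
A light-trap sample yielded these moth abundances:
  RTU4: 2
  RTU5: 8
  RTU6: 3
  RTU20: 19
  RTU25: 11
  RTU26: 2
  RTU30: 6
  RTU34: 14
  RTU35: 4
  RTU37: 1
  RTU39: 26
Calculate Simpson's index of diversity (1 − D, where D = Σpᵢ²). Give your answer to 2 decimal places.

Total N = 2+8+3+19+11+2+6+14+4+1+26 = 96, so the proportions are 0.0208, 0.0833, 0.0312, 0.1979, 0.1146, 0.0208, 0.0625, 0.1458, 0.0417, 0.0104, 0.2708 (working shown to 4 dp, full precision carried).
D = 0.0208² + 0.0833² + 0.0312² + 0.1979² + 0.1146² + 0.0208² + 0.0625² + 0.1458² + 0.0417² + 0.0104² + 0.2708² = 0.0004 + 0.0069 + 0.0010 + 0.0392 + 0.0131 + 0.0004 + 0.0039 + 0.0213 + 0.0017 + 0.0001 + 0.0734 = 0.1615.
So 1 − D = 0.8385, i.e. 0.84 to 2 decimal places.

0.84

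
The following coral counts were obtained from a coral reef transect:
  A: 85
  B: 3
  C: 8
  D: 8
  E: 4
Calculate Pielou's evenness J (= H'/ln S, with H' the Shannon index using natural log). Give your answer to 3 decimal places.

0.494

Total N = 85+3+8+8+4 = 108, so the proportions are 0.78704, 0.02778, 0.07407, 0.07407, 0.03704 (working shown to 5 dp, full precision carried).
H' = −Σ pᵢ ln pᵢ = −((-0.18848) + (-0.09954) + (-0.19279) + (-0.19279) + (-0.12207)) = 0.79567.
With S = 5 species, ln S = 1.60944, so J = 0.79567/1.60944 = 0.49438, i.e. 0.494 to 3 decimal places.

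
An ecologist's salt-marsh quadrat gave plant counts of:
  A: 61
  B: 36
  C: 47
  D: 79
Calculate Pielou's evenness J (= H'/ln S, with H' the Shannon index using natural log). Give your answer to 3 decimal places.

Total N = 61+36+47+79 = 223, so the proportions are 0.27354, 0.16143, 0.21076, 0.35426 (working shown to 5 dp, full precision carried).
H' = −Σ pᵢ ln pᵢ = −((-0.35459) + (-0.29440) + (-0.32816) + (-0.36762)) = 1.34478.
With S = 4 species, ln S = 1.38629, so J = 1.34478/1.38629 = 0.97005, i.e. 0.970 to 3 decimal places.

0.970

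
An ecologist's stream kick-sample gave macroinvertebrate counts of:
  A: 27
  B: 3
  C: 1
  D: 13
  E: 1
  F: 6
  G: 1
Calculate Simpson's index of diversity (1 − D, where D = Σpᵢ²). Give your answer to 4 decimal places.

Total N = 27+3+1+13+1+6+1 = 52, so the proportions are 0.519231, 0.057692, 0.019231, 0.25, 0.019231, 0.115385, 0.019231 (working shown to 6 dp, full precision carried).
D = 0.519231² + 0.057692² + 0.019231² + 0.25² + 0.019231² + 0.115385² + 0.019231² = 0.269601 + 0.003328 + 0.000370 + 0.062500 + 0.000370 + 0.013314 + 0.000370 = 0.349852.
So 1 − D = 0.650148, i.e. 0.6501 to 4 decimal places.

0.6501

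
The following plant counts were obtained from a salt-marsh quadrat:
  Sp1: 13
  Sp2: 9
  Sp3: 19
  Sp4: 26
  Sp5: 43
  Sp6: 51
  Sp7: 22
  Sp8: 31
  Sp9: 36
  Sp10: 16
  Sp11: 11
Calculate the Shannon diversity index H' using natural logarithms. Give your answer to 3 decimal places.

Total N = 13+9+19+26+43+51+22+31+36+16+11 = 277, so the proportions are 0.04693, 0.03249, 0.06859, 0.09386, 0.15523, 0.18412, 0.07942, 0.11191, 0.12996, 0.05776, 0.03971 (working shown to 5 dp, full precision carried).
Each pᵢ ln pᵢ term: 0.04693×(-3.05907)=-0.14357, 0.03249×(-3.42679)=-0.11134, 0.06859×(-2.67958)=-0.18380, 0.09386×(-2.36592)=-0.22207, 0.15523×(-1.86282)=-0.28917, 0.18412×(-1.69219)=-0.31156, 0.07942×(-2.53298)=-0.20117, 0.11191×(-2.19003)=-0.24509, 0.12996×(-2.04050)=-0.26519, 0.05776×(-2.85143)=-0.16470, 0.03971×(-3.22612)=-0.12811.
Sum = -2.26578, so H' = 2.266.

2.266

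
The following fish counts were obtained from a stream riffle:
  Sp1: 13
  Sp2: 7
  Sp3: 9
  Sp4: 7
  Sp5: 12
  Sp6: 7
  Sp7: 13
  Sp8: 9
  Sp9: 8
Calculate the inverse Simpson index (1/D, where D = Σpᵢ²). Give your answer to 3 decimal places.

8.450

Total N = 13+7+9+7+12+7+13+9+8 = 85, so the proportions are 0.1529412, 0.0823529, 0.1058824, 0.0823529, 0.1411765, 0.0823529, 0.1529412, 0.1058824, 0.0941176 (working shown to 7 dp, full precision carried).
D = 0.1529412² + 0.0823529² + 0.1058824² + 0.0823529² + 0.1411765² + 0.0823529² + 0.1529412² + 0.1058824² + 0.0941176² = 0.0233910 + 0.0067820 + 0.0112111 + 0.0067820 + 0.0199308 + 0.0067820 + 0.0233910 + 0.0112111 + 0.0088581 = 0.1183391.
So 1/D = 8.45029, i.e. 8.450 to 3 decimal places.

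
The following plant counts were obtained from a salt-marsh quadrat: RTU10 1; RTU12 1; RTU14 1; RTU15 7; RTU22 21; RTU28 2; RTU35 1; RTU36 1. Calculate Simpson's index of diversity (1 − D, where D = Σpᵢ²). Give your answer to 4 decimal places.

Total N = 1+1+1+7+21+2+1+1 = 35, so the proportions are 0.028571, 0.028571, 0.028571, 0.2, 0.6, 0.057143, 0.028571, 0.028571 (working shown to 6 dp, full precision carried).
D = 0.028571² + 0.028571² + 0.028571² + 0.2² + 0.6² + 0.057143² + 0.028571² + 0.028571² = 0.000816 + 0.000816 + 0.000816 + 0.040000 + 0.360000 + 0.003265 + 0.000816 + 0.000816 = 0.407347.
So 1 − D = 0.592653, i.e. 0.5927 to 4 decimal places.

0.5927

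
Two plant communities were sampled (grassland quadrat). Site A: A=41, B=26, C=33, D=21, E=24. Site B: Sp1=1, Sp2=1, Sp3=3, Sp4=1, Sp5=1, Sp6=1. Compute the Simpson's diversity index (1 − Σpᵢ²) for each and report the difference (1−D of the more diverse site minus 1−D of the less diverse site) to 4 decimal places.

0.0065

Site A: N=145, proportions 0.282759, 0.17931, 0.227586, 0.144828, 0.165517, giving 1−D = 0.787729 (working shown to 6 dp, full precision carried).
Site B: N=8, proportions 0.125, 0.125, 0.375, 0.125, 0.125, 0.125, giving 1−D = 0.781250.
Difference = |0.787729 − 0.781250| = 0.006479, i.e. 0.0065 to 4 decimal places.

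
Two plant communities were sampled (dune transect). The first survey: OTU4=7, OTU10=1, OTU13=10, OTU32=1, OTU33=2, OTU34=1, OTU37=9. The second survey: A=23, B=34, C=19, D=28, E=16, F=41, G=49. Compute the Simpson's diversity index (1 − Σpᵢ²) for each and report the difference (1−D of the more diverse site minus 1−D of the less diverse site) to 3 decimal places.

The first survey: N=31, proportions 0.22581, 0.03226, 0.32258, 0.03226, 0.06452, 0.03226, 0.29032, giving 1−D = 0.75338 (working shown to 5 dp, full precision carried).
The second survey: N=210, proportions 0.10952, 0.1619, 0.09048, 0.13333, 0.07619, 0.19524, 0.23333, giving 1−D = 0.83746.
Difference = |0.75338 − 0.83746| = 0.08408, i.e. 0.084 to 3 decimal places.

0.084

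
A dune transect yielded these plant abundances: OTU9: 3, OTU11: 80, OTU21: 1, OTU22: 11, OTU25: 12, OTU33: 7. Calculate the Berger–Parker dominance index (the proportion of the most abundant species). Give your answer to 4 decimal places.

Total N = 3+80+1+11+12+7 = 114, so the proportions are 0.026316, 0.701754, 0.008772, 0.096491, 0.105263, 0.061404 (working shown to 6 dp, full precision carried).
The largest proportion is 0.701754, i.e. d = 0.7018 to 4 decimal places.

0.7018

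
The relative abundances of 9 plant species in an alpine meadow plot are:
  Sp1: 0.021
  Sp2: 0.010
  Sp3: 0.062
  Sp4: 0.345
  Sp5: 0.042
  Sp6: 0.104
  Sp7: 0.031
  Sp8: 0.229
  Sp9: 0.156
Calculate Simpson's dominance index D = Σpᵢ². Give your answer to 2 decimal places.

0.21

D = 0.021² + 0.01² + 0.062² + 0.345² + 0.042² + 0.104² + 0.031² + 0.229² + 0.156² = 0.0004 + 0.0001 + 0.0038 + 0.1190 + 0.0018 + 0.0108 + 0.0010 + 0.0524 + 0.0243 = 0.2137 (working shown to 4 dp, full precision carried).
To 2 decimal places, D = 0.21.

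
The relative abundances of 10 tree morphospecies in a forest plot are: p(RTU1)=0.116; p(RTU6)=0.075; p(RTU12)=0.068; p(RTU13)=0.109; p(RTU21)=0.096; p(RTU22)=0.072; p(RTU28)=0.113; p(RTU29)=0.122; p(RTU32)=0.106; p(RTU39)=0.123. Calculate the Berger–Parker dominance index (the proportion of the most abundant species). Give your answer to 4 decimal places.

0.1230

The largest proportion is 0.123, i.e. d = 0.1230 to 4 decimal places.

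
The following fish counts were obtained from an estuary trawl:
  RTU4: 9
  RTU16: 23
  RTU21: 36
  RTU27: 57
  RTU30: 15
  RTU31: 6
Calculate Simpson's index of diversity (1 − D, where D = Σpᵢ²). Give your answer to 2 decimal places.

0.75

Total N = 9+23+36+57+15+6 = 146, so the proportions are 0.0616, 0.1575, 0.2466, 0.3904, 0.1027, 0.0411 (working shown to 4 dp, full precision carried).
D = 0.0616² + 0.1575² + 0.2466² + 0.3904² + 0.1027² + 0.0411² = 0.0038 + 0.0248 + 0.0608 + 0.1524 + 0.0106 + 0.0017 = 0.2541.
So 1 − D = 0.7459, i.e. 0.75 to 2 decimal places.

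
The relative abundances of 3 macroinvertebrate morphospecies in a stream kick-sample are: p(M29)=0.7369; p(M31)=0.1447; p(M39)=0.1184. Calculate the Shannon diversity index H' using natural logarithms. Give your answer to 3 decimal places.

0.757

Each pᵢ ln pᵢ term (working shown to 5 dp, full precision carried): 0.7369×(-0.30530)=-0.22498, 0.1447×(-1.93309)=-0.27972, 0.1184×(-2.13369)=-0.25263.
Sum = -0.75732, so H' = 0.757.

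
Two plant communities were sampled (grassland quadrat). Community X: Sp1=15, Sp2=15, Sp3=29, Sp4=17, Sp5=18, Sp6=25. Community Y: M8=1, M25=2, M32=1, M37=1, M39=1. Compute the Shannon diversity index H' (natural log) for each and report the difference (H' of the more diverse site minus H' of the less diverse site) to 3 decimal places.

Community X: N=119, proportions 0.12605, 0.12605, 0.2437, 0.14286, 0.15126, 0.21008, giving H' = 1.75764 (working shown to 5 dp, full precision carried).
Community Y: N=6, proportions 0.16667, 0.33333, 0.16667, 0.16667, 0.16667, giving H' = 1.56071.
Difference = |1.75764 − 1.56071| = 0.19693, i.e. 0.197 to 3 decimal places.

0.197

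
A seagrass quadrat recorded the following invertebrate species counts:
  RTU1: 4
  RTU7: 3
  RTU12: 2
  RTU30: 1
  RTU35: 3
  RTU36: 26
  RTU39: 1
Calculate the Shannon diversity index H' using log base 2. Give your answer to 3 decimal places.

Total N = 4+3+2+1+3+26+1 = 40, so the proportions are 0.1, 0.075, 0.05, 0.025, 0.075, 0.65, 0.025 (working shown to 5 dp, full precision carried).
Each pᵢ log₂ pᵢ term: 0.1×(-3.32193)=-0.33219, 0.075×(-3.73697)=-0.28027, 0.05×(-4.32193)=-0.21610, 0.025×(-5.32193)=-0.13305, 0.075×(-3.73697)=-0.28027, 0.65×(-0.62149)=-0.40397, 0.025×(-5.32193)=-0.13305.
Sum = -1.77890, so H' = 1.779.

1.779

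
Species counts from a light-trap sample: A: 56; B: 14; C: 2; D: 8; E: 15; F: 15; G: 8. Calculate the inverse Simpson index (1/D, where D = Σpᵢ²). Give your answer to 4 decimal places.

3.5575

Total N = 56+14+2+8+15+15+8 = 118, so the proportions are 0.47457627, 0.11864407, 0.01694915, 0.06779661, 0.12711864, 0.12711864, 0.06779661 (working shown to 8 dp, full precision carried).
D = 0.47457627² + 0.11864407² + 0.01694915² + 0.06779661² + 0.12711864² + 0.12711864² + 0.06779661² = 0.22522264 + 0.01407641 + 0.00028727 + 0.00459638 + 0.01615915 + 0.01615915 + 0.00459638 = 0.28109739.
So 1/D = 3.557486, i.e. 3.5575 to 4 decimal places.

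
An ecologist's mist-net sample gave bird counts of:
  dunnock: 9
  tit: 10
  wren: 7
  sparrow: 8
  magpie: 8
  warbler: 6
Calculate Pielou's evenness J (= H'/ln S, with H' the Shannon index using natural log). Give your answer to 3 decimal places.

Total N = 9+10+7+8+8+6 = 48, so the proportions are 0.1875, 0.20833, 0.14583, 0.16667, 0.16667, 0.125 (working shown to 5 dp, full precision carried).
H' = −Σ pᵢ ln pᵢ = −((-0.31387) + (-0.32679) + (-0.28077) + (-0.29863) + (-0.29863) + (-0.25993)) = 1.77862.
With S = 6 species, ln S = 1.79176, so J = 1.77862/1.79176 = 0.99267, i.e. 0.993 to 3 decimal places.

0.993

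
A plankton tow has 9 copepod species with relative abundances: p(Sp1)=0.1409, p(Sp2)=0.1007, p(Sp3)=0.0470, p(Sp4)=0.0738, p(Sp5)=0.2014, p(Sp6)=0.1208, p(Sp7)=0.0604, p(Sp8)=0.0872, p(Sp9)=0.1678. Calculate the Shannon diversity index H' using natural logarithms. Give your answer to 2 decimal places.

Each pᵢ ln pᵢ term (working shown to 4 dp, full precision carried): 0.1409×(-1.9597)=-0.2761, 0.1007×(-2.2956)=-0.2312, 0.047×(-3.0576)=-0.1437, 0.0738×(-2.6064)=-0.1924, 0.2014×(-1.6025)=-0.3227, 0.1208×(-2.1136)=-0.2553, 0.0604×(-2.8068)=-0.1695, 0.0872×(-2.4396)=-0.2127, 0.1678×(-1.7850)=-0.2995.
Sum = -2.1032, so H' = 2.10.

2.10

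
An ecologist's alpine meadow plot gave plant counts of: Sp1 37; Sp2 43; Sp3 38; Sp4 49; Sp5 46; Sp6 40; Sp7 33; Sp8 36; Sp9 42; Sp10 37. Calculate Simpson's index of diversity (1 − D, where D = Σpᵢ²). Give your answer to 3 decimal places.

Total N = 37+43+38+49+46+40+33+36+42+37 = 401, so the proportions are 0.09227, 0.10723, 0.09476, 0.12219, 0.11471, 0.09975, 0.08229, 0.08978, 0.10474, 0.09227 (working shown to 5 dp, full precision carried).
D = 0.09227² + 0.10723² + 0.09476² + 0.12219² + 0.11471² + 0.09975² + 0.08229² + 0.08978² + 0.10474² + 0.09227² = 0.00851 + 0.01150 + 0.00898 + 0.01493 + 0.01316 + 0.00995 + 0.00677 + 0.00806 + 0.01097 + 0.00851 = 0.10135.
So 1 − D = 0.89865, i.e. 0.899 to 3 decimal places.

0.899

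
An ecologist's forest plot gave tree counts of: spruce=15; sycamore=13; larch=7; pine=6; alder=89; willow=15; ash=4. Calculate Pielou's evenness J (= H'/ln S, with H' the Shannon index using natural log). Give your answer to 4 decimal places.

0.6953

Total N = 15+13+7+6+89+15+4 = 149, so the proportions are 0.100671, 0.087248, 0.04698, 0.040268, 0.597315, 0.100671, 0.026846 (working shown to 6 dp, full precision carried).
H' = −Σ pᵢ ln pᵢ = −((-0.231130) + (-0.212798) + (-0.143666) + (-0.129350) + (-0.307803) + (-0.231130) + (-0.097118)) = 1.352996.
With S = 7 species, ln S = 1.945910, so J = 1.352996/1.945910 = 0.695302, i.e. 0.6953 to 4 decimal places.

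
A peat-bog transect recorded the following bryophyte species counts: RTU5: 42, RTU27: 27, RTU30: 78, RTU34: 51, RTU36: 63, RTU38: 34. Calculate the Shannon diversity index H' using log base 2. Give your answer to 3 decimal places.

Total N = 42+27+78+51+63+34 = 295, so the proportions are 0.14237, 0.09153, 0.26441, 0.17288, 0.21356, 0.11525 (working shown to 5 dp, full precision carried).
Each pᵢ log₂ pᵢ term: 0.14237×(-2.81225)=-0.40039, 0.09153×(-3.44968)=-0.31573, 0.26441×(-1.91917)=-0.50744, 0.17288×(-2.53215)=-0.43776, 0.21356×(-2.22729)=-0.47566, 0.11525×(-3.11711)=-0.35926.
Sum = -2.49624, so H' = 2.496.

2.496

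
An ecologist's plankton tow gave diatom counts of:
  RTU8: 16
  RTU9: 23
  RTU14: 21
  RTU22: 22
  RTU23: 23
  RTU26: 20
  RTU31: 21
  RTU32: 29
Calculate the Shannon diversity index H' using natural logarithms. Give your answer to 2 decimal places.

2.07

Total N = 16+23+21+22+23+20+21+29 = 175, so the proportions are 0.0914, 0.1314, 0.12, 0.1257, 0.1314, 0.1143, 0.12, 0.1657 (working shown to 4 dp, full precision carried).
Each pᵢ ln pᵢ term: 0.0914×(-2.3922)=-0.2187, 0.1314×(-2.0293)=-0.2667, 0.12×(-2.1203)=-0.2544, 0.1257×(-2.0737)=-0.2607, 0.1314×(-2.0293)=-0.2667, 0.1143×(-2.1691)=-0.2479, 0.12×(-2.1203)=-0.2544, 0.1657×(-1.7975)=-0.2979.
Sum = -2.0675, so H' = 2.07.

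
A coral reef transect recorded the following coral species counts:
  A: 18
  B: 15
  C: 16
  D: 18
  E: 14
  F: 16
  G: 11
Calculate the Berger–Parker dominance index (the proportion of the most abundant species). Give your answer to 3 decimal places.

Total N = 18+15+16+18+14+16+11 = 108, so the proportions are 0.16667, 0.13889, 0.14815, 0.16667, 0.12963, 0.14815, 0.10185 (working shown to 5 dp, full precision carried).
The largest proportion is 0.16667, i.e. d = 0.167 to 3 decimal places.

0.167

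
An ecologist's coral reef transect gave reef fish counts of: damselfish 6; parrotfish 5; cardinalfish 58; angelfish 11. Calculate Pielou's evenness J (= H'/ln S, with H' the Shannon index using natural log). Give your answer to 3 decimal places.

Total N = 6+5+58+11 = 80, so the proportions are 0.075, 0.0625, 0.725, 0.1375 (working shown to 5 dp, full precision carried).
H' = −Σ pᵢ ln pᵢ = −((-0.19427) + (-0.17329) + (-0.23315) + (-0.27282)) = 0.87352.
With S = 4 species, ln S = 1.38629, so J = 0.87352/1.38629 = 0.63011, i.e. 0.630 to 3 decimal places.

0.630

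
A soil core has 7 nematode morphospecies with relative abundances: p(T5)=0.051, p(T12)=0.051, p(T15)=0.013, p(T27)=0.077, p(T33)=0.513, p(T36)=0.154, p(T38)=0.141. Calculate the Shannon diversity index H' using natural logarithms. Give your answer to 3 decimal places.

Each pᵢ ln pᵢ term (working shown to 5 dp, full precision carried): 0.051×(-2.97593)=-0.15177, 0.051×(-2.97593)=-0.15177, 0.013×(-4.34281)=-0.05646, 0.077×(-2.56395)=-0.19742, 0.513×(-0.66748)=-0.34242, 0.154×(-1.87080)=-0.28810, 0.141×(-1.95900)=-0.27622.
Sum = -1.46416, so H' = 1.464.

1.464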